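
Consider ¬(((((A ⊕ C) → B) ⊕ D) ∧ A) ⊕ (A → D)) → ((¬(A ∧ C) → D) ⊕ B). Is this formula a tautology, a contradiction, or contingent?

A  B  C  D  |  φ
1  1  1  1  |  1
1  1  1  0  |  1
1  1  0  1  |  1
1  1  0  0  |  1
1  0  1  1  |  1
1  0  1  0  |  1
1  0  0  1  |  1
1  0  0  0  |  0
0  1  1  1  |  1
0  1  1  0  |  1
0  1  0  1  |  1
0  1  0  0  |  1
0  0  1  1  |  1
0  0  1  0  |  1
0  0  0  1  |  1
0  0  0  0  |  1
15 of 16 rows are 1, so the formula is contingent.

contingent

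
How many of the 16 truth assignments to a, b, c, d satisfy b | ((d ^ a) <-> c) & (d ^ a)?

a  b  c  d     (d ^ a)  ((d ^ a) <-> c)  (((d ^ a) <-> c) & (d ^ a))  (b | (((d ^ a) <-> c) & (d ^ a)))
1  1  1  1        0            0                      0                               1                
1  1  1  0        1            1                      1                               1                
1  1  0  1        0            1                      0                               1                
1  1  0  0        1            0                      0                               1                
1  0  1  1        0            0                      0                               0                
1  0  1  0        1            1                      1                               1                
1  0  0  1        0            1                      0                               0                
1  0  0  0        1            0                      0                               0                
0  1  1  1        1            1                      1                               1                
0  1  1  0        0            0                      0                               1                
0  1  0  1        1            0                      0                               1                
0  1  0  0        0            1                      0                               1                
0  0  1  1        1            1                      1                               1                
0  0  1  0        0            0                      0                               0                
0  0  0  1        1            0                      0                               0                
0  0  0  0        0            1                      0                               0                
The formula is true on 10 of the 16 rows.

10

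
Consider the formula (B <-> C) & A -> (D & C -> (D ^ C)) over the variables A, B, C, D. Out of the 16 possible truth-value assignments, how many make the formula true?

15

  A      B      C      D    |    φ  
 True   True   True   True  |  False
 True   True   True  False  |   True
 True   True  False   True  |   True
 True   True  False  False  |   True
 True  False   True   True  |   True
 True  False   True  False  |   True
 True  False  False   True  |   True
 True  False  False  False  |   True
False   True   True   True  |   True
False   True   True  False  |   True
False   True  False   True  |   True
False   True  False  False  |   True
False  False   True   True  |   True
False  False   True  False  |   True
False  False  False   True  |   True
False  False  False  False  |   True
The formula is true on 15 of the 16 rows.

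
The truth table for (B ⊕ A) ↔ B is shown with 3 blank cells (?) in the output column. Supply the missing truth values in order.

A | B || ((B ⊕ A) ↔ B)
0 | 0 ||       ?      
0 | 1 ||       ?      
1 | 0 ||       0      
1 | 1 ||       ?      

Row A=0, B=0: (B ⊕ A) = 0, so ((B ⊕ A) ↔ B) = 1.
Row A=0, B=1: (B ⊕ A) = 1, so ((B ⊕ A) ↔ B) = 1.
Row A=1, B=1: (B ⊕ A) = 0, so ((B ⊕ A) ↔ B) = 0.

1, 1, 0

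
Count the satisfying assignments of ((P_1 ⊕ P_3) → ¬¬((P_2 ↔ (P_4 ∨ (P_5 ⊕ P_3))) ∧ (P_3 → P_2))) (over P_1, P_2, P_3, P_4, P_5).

23

 P_1  |  P_2  |  P_3  |  P_4  |  P_5  |   φ  
----- | ----- | ----- | ----- | ----- | -----
 True |  True |  True |  True |  True |  True
 True |  True |  True |  True | False |  True
 True |  True |  True | False |  True |  True
 True |  True |  True | False | False |  True
 True |  True | False |  True |  True |  True
 True |  True | False |  True | False |  True
 True |  True | False | False |  True |  True
 True |  True | False | False | False | False
 True | False |  True |  True |  True |  True
 True | False |  True |  True | False |  True
 True | False |  True | False |  True |  True
 True | False |  True | False | False |  True
 True | False | False |  True |  True | False
 True | False | False |  True | False | False
 True | False | False | False |  True | False
 True | False | False | False | False |  True
False |  True |  True |  True |  True |  True
False |  True |  True |  True | False |  True
False |  True |  True | False |  True | False
False |  True |  True | False | False |  True
False |  True | False |  True |  True |  True
False |  True | False |  True | False |  True
False |  True | False | False |  True |  True
False |  True | False | False | False |  True
False | False |  True |  True |  True | False
False | False |  True |  True | False | False
False | False |  True | False |  True | False
False | False |  True | False | False | False
False | False | False |  True |  True |  True
False | False | False |  True | False |  True
False | False | False | False |  True |  True
False | False | False | False | False |  True
The formula is true on 23 of the 32 rows.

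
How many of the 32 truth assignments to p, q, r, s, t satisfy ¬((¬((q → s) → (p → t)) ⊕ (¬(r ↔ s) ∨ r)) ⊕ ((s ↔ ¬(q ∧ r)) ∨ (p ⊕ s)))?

p  q  r  s  t  |  φ
0  0  0  0  0  |  1
0  0  0  0  1  |  1
0  0  0  1  0  |  1
0  0  0  1  1  |  1
0  0  1  0  0  |  0
0  0  1  0  1  |  0
0  0  1  1  0  |  1
0  0  1  1  1  |  1
0  1  0  0  0  |  1
0  1  0  0  1  |  1
0  1  0  1  0  |  1
0  1  0  1  1  |  1
0  1  1  0  0  |  1
0  1  1  0  1  |  1
0  1  1  1  0  |  1
0  1  1  1  1  |  1
1  0  0  0  0  |  1
1  0  0  0  1  |  0
1  0  0  1  0  |  0
1  0  0  1  1  |  1
1  0  1  0  0  |  0
1  0  1  0  1  |  1
1  0  1  1  0  |  0
1  0  1  1  1  |  1
1  1  0  0  0  |  0
1  1  0  0  1  |  0
1  1  0  1  0  |  0
1  1  0  1  1  |  1
1  1  1  0  0  |  1
1  1  1  0  1  |  1
1  1  1  1  0  |  1
1  1  1  1  1  |  0
The formula is true on 22 of the 32 rows.

22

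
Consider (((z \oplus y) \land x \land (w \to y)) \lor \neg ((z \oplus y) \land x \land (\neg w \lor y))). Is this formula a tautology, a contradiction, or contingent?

x | y | z | w || (z \oplus y) | (w \to y) | \neg w | (\neg w \lor y) | φ
F | F | F | F ||      F       |     T     |   T    |        T        | T
F | F | F | T ||      F       |     F     |   F    |        F        | T
F | F | T | F ||      T       |     T     |   T    |        T        | T
F | F | T | T ||      T       |     F     |   F    |        F        | T
F | T | F | F ||      T       |     T     |   T    |        T        | T
F | T | F | T ||      T       |     T     |   F    |        T        | T
F | T | T | F ||      F       |     T     |   T    |        T        | T
F | T | T | T ||      F       |     T     |   F    |        T        | T
T | F | F | F ||      F       |     T     |   T    |        T        | T
T | F | F | T ||      F       |     F     |   F    |        F        | T
T | F | T | F ||      T       |     T     |   T    |        T        | T
T | F | T | T ||      T       |     F     |   F    |        F        | T
T | T | F | F ||      T       |     T     |   T    |        T        | T
T | T | F | T ||      T       |     T     |   F    |        T        | T
T | T | T | F ||      F       |     T     |   T    |        T        | T
T | T | T | T ||      F       |     T     |   F    |        T        | T
Every row is T, so the formula is a tautology.

tautology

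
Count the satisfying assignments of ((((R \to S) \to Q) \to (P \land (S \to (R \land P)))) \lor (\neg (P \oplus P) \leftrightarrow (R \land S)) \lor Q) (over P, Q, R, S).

15

P | Q | R | S | (R \to S) | ((R \to S) \to Q) | (R \land P) | (S \to (R \land P)) | (P \oplus P) | \neg (P \oplus P) | (R \land S) | φ
- | - | - | - | --------- | ----------------- | ----------- | ------------------- | ------------ | ----------------- | ----------- | -
T | T | T | T |     T     |         T         |      T      |          T          |      F       |         T         |      T      | T
T | T | T | F |     F     |         T         |      T      |          T          |      F       |         T         |      F      | T
T | T | F | T |     T     |         T         |      F      |          F          |      F       |         T         |      F      | T
T | T | F | F |     T     |         T         |      F      |          T          |      F       |         T         |      F      | T
T | F | T | T |     T     |         F         |      T      |          T          |      F       |         T         |      T      | T
T | F | T | F |     F     |         T         |      T      |          T          |      F       |         T         |      F      | T
T | F | F | T |     T     |         F         |      F      |          F          |      F       |         T         |      F      | T
T | F | F | F |     T     |         F         |      F      |          T          |      F       |         T         |      F      | T
F | T | T | T |     T     |         T         |      F      |          F          |      F       |         T         |      T      | T
F | T | T | F |     F     |         T         |      F      |          T          |      F       |         T         |      F      | T
F | T | F | T |     T     |         T         |      F      |          F          |      F       |         T         |      F      | T
F | T | F | F |     T     |         T         |      F      |          T          |      F       |         T         |      F      | T
F | F | T | T |     T     |         F         |      F      |          F          |      F       |         T         |      T      | T
F | F | T | F |     F     |         T         |      F      |          T          |      F       |         T         |      F      | F
F | F | F | T |     T     |         F         |      F      |          F          |      F       |         T         |      F      | T
F | F | F | F |     T     |         F         |      F      |          T          |      F       |         T         |      F      | T
The formula is true on 15 of the 16 rows.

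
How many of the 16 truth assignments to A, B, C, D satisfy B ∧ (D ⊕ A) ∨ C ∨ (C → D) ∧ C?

A | B | C | D | (D ⊕ A) | (B ∧ (D ⊕ A)) | (C → D) | ((C → D) ∧ C) | ((B ∧ (D ⊕ A)) ∨ C ∨ ((C → D) ∧ C))
- | - | - | - | ------- | ------------- | ------- | ------------- | -----------------------------------
1 | 1 | 1 | 1 |    0    |       0       |    1    |       1       |                  1                 
1 | 1 | 1 | 0 |    1    |       1       |    0    |       0       |                  1                 
1 | 1 | 0 | 1 |    0    |       0       |    1    |       0       |                  0                 
1 | 1 | 0 | 0 |    1    |       1       |    1    |       0       |                  1                 
1 | 0 | 1 | 1 |    0    |       0       |    1    |       1       |                  1                 
1 | 0 | 1 | 0 |    1    |       0       |    0    |       0       |                  1                 
1 | 0 | 0 | 1 |    0    |       0       |    1    |       0       |                  0                 
1 | 0 | 0 | 0 |    1    |       0       |    1    |       0       |                  0                 
0 | 1 | 1 | 1 |    1    |       1       |    1    |       1       |                  1                 
0 | 1 | 1 | 0 |    0    |       0       |    0    |       0       |                  1                 
0 | 1 | 0 | 1 |    1    |       1       |    1    |       0       |                  1                 
0 | 1 | 0 | 0 |    0    |       0       |    1    |       0       |                  0                 
0 | 0 | 1 | 1 |    1    |       0       |    1    |       1       |                  1                 
0 | 0 | 1 | 0 |    0    |       0       |    0    |       0       |                  1                 
0 | 0 | 0 | 1 |    1    |       0       |    1    |       0       |                  0                 
0 | 0 | 0 | 0 |    0    |       0       |    1    |       0       |                  0                 
The formula is true on 10 of the 16 rows.

10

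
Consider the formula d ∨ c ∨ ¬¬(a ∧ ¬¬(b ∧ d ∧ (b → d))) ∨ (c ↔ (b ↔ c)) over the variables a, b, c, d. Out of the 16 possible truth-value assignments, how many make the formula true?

a  b  c  d  |  (b → d)  (b ∧ d ∧ (b → d))  ¬(b ∧ d ∧ (b → d))  ¬¬(b ∧ d ∧ (b → d))  (a ∧ ¬¬(b ∧ d ∧ (b → d)))  ¬(a ∧ ¬¬(b ∧ d ∧ (b → d)))  ¬¬(a ∧ ¬¬(b ∧ d ∧ (b → d)))  (b ↔ c)  (c ↔ (b ↔ c))  φ
T  T  T  T  |     T             T                  F                    T                       T                          F                            T                  T           T        T
T  T  T  F  |     F             F                  T                    F                       F                          T                            F                  T           T        T
T  T  F  T  |     T             T                  F                    T                       T                          F                            T                  F           T        T
T  T  F  F  |     F             F                  T                    F                       F                          T                            F                  F           T        T
T  F  T  T  |     T             F                  T                    F                       F                          T                            F                  F           F        T
T  F  T  F  |     T             F                  T                    F                       F                          T                            F                  F           F        T
T  F  F  T  |     T             F                  T                    F                       F                          T                            F                  T           F        T
T  F  F  F  |     T             F                  T                    F                       F                          T                            F                  T           F        F
F  T  T  T  |     T             T                  F                    T                       F                          T                            F                  T           T        T
F  T  T  F  |     F             F                  T                    F                       F                          T                            F                  T           T        T
F  T  F  T  |     T             T                  F                    T                       F                          T                            F                  F           T        T
F  T  F  F  |     F             F                  T                    F                       F                          T                            F                  F           T        T
F  F  T  T  |     T             F                  T                    F                       F                          T                            F                  F           F        T
F  F  T  F  |     T             F                  T                    F                       F                          T                            F                  F           F        T
F  F  F  T  |     T             F                  T                    F                       F                          T                            F                  T           F        T
F  F  F  F  |     T             F                  T                    F                       F                          T                            F                  T           F        F
The formula is true on 14 of the 16 rows.

14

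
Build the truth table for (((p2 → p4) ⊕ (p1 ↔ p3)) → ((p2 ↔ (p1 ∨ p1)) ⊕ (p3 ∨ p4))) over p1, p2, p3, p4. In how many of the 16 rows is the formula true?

p1 | p2 | p3 | p4 || (p2 → p4) | (p1 ↔ p3) | ((p2 → p4) ⊕ (p1 ↔ p3)) | (p1 ∨ p1) | (p2 ↔ (p1 ∨ p1)) | (p3 ∨ p4) | φ
T  | T  | T  | T  ||     T     |     T     |            F            |     T     |        T         |     T     | T
T  | T  | T  | F  ||     F     |     T     |            T            |     T     |        T         |     T     | F
T  | T  | F  | T  ||     T     |     F     |            T            |     T     |        T         |     T     | F
T  | T  | F  | F  ||     F     |     F     |            F            |     T     |        T         |     F     | T
T  | F  | T  | T  ||     T     |     T     |            F            |     T     |        F         |     T     | T
T  | F  | T  | F  ||     T     |     T     |            F            |     T     |        F         |     T     | T
T  | F  | F  | T  ||     T     |     F     |            T            |     T     |        F         |     T     | T
T  | F  | F  | F  ||     T     |     F     |            T            |     T     |        F         |     F     | F
F  | T  | T  | T  ||     T     |     F     |            T            |     F     |        F         |     T     | T
F  | T  | T  | F  ||     F     |     F     |            F            |     F     |        F         |     T     | T
F  | T  | F  | T  ||     T     |     T     |            F            |     F     |        F         |     T     | T
F  | T  | F  | F  ||     F     |     T     |            T            |     F     |        F         |     F     | F
F  | F  | T  | T  ||     T     |     F     |            T            |     F     |        T         |     T     | F
F  | F  | T  | F  ||     T     |     F     |            T            |     F     |        T         |     T     | F
F  | F  | F  | T  ||     T     |     T     |            F            |     F     |        T         |     T     | T
F  | F  | F  | F  ||     T     |     T     |            F            |     F     |        T         |     F     | T
The formula is true on 10 of the 16 rows.

10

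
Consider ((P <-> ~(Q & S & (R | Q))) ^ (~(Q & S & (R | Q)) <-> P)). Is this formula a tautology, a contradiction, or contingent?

P | Q | R | S | φ
- | - | - | - | -
1 | 1 | 1 | 1 | 0
1 | 1 | 1 | 0 | 0
1 | 1 | 0 | 1 | 0
1 | 1 | 0 | 0 | 0
1 | 0 | 1 | 1 | 0
1 | 0 | 1 | 0 | 0
1 | 0 | 0 | 1 | 0
1 | 0 | 0 | 0 | 0
0 | 1 | 1 | 1 | 0
0 | 1 | 1 | 0 | 0
0 | 1 | 0 | 1 | 0
0 | 1 | 0 | 0 | 0
0 | 0 | 1 | 1 | 0
0 | 0 | 1 | 0 | 0
0 | 0 | 0 | 1 | 0
0 | 0 | 0 | 0 | 0
Every row is 0, so the formula is a contradiction.

contradiction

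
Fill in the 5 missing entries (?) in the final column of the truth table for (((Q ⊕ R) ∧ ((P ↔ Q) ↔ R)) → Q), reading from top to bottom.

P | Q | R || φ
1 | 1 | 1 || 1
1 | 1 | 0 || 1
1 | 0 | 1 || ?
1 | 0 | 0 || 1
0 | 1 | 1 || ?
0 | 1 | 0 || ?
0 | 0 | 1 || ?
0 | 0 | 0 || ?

1, 1, 1, 0, 1

Row P=1, Q=0, R=1: ((Q ⊕ R) ∧ ((P ↔ Q) ↔ R)) = 0, so the formula = 1.
Row P=0, Q=1, R=1: ((Q ⊕ R) ∧ ((P ↔ Q) ↔ R)) = 0, so the formula = 1.
Row P=0, Q=1, R=0: ((Q ⊕ R) ∧ ((P ↔ Q) ↔ R)) = 1, so the formula = 1.
Row P=0, Q=0, R=1: ((Q ⊕ R) ∧ ((P ↔ Q) ↔ R)) = 1, so the formula = 0.
Row P=0, Q=0, R=0: ((Q ⊕ R) ∧ ((P ↔ Q) ↔ R)) = 0, so the formula = 1.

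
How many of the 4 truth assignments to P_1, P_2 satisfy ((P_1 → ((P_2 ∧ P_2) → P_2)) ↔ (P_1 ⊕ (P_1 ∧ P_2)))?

P_1 | P_2 || (P_2 ∧ P_2) | ((P_2 ∧ P_2) → P_2) | (P_1 → ((P_2 ∧ P_2) → P_2)) | (P_1 ∧ P_2) | (P_1 ⊕ (P_1 ∧ P_2)) | φ
 F  |  F  ||      F      |          T          |              T              |      F      |          F          | F
 F  |  T  ||      T      |          T          |              T              |      F      |          F          | F
 T  |  F  ||      F      |          T          |              T              |      F      |          T          | T
 T  |  T  ||      T      |          T          |              T              |      T      |          F          | F
The formula is true on 1 of the 4 rows.

1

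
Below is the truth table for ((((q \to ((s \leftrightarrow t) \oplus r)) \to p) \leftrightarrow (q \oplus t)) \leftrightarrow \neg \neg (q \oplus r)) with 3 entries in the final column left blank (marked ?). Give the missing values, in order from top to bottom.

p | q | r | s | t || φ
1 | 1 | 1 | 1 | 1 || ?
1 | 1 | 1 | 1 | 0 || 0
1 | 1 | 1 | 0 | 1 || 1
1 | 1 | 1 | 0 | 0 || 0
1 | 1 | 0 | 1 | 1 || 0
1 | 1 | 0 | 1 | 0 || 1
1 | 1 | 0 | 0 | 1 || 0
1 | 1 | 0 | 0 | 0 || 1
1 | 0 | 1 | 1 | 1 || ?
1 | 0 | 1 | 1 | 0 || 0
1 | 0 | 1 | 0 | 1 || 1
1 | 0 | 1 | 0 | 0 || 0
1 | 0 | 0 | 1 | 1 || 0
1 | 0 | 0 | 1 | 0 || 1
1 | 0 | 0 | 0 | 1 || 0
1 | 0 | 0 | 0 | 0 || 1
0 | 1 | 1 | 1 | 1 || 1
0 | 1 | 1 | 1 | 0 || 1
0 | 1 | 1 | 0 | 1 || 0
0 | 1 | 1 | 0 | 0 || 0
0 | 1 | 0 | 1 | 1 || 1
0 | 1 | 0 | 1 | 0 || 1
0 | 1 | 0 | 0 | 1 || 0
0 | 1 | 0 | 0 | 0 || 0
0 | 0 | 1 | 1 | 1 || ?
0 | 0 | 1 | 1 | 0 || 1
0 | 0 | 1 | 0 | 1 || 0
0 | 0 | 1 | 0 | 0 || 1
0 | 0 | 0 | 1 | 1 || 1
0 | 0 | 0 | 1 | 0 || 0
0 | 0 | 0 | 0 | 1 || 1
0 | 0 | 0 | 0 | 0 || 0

1, 1, 0

Row p=1, q=1, r=1, s=1, t=1: (((q \to ((s \leftrightarrow t) \oplus r)) \to p) \leftrightarrow (q \oplus t)) = 0, \neg \neg (q \oplus r) = 0, so the formula = 1.
Row p=1, q=0, r=1, s=1, t=1: (((q \to ((s \leftrightarrow t) \oplus r)) \to p) \leftrightarrow (q \oplus t)) = 1, \neg \neg (q \oplus r) = 1, so the formula = 1.
Row p=0, q=0, r=1, s=1, t=1: (((q \to ((s \leftrightarrow t) \oplus r)) \to p) \leftrightarrow (q \oplus t)) = 0, \neg \neg (q \oplus r) = 1, so the formula = 0.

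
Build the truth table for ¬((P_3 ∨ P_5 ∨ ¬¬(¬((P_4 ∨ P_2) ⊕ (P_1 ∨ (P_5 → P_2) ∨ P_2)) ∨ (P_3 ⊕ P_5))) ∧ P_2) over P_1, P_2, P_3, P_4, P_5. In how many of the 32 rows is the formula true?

16

P_1 | P_2 | P_3 | P_4 | P_5 || φ
 T  |  T  |  T  |  T  |  T  || F
 T  |  T  |  T  |  T  |  F  || F
 T  |  T  |  T  |  F  |  T  || F
 T  |  T  |  T  |  F  |  F  || F
 T  |  T  |  F  |  T  |  T  || F
 T  |  T  |  F  |  T  |  F  || F
 T  |  T  |  F  |  F  |  T  || F
 T  |  T  |  F  |  F  |  F  || F
 T  |  F  |  T  |  T  |  T  || T
 T  |  F  |  T  |  T  |  F  || T
 T  |  F  |  T  |  F  |  T  || T
 T  |  F  |  T  |  F  |  F  || T
 T  |  F  |  F  |  T  |  T  || T
 T  |  F  |  F  |  T  |  F  || T
 T  |  F  |  F  |  F  |  T  || T
 T  |  F  |  F  |  F  |  F  || T
 F  |  T  |  T  |  T  |  T  || F
 F  |  T  |  T  |  T  |  F  || F
 F  |  T  |  T  |  F  |  T  || F
 F  |  T  |  T  |  F  |  F  || F
 F  |  T  |  F  |  T  |  T  || F
 F  |  T  |  F  |  T  |  F  || F
 F  |  T  |  F  |  F  |  T  || F
 F  |  T  |  F  |  F  |  F  || F
 F  |  F  |  T  |  T  |  T  || T
 F  |  F  |  T  |  T  |  F  || T
 F  |  F  |  T  |  F  |  T  || T
 F  |  F  |  T  |  F  |  F  || T
 F  |  F  |  F  |  T  |  T  || T
 F  |  F  |  F  |  T  |  F  || T
 F  |  F  |  F  |  F  |  T  || T
 F  |  F  |  F  |  F  |  F  || T
The formula is true on 16 of the 32 rows.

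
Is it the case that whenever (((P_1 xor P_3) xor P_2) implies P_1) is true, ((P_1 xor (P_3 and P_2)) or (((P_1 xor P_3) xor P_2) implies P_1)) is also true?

yes

P_1 | P_2 | P_3 | φ | ψ
--- | --- | --- | - | -
 1  |  1  |  1  | 1 | 1
 1  |  1  |  0  | 1 | 1
 1  |  0  |  1  | 1 | 1
 1  |  0  |  0  | 1 | 1
 0  |  1  |  1  | 1 | 1
 0  |  1  |  0  | 0 | 0
 0  |  0  |  1  | 0 | 0
 0  |  0  |  0  | 1 | 1
In every row where φ is true, ψ is also true, so φ ⊨ ψ.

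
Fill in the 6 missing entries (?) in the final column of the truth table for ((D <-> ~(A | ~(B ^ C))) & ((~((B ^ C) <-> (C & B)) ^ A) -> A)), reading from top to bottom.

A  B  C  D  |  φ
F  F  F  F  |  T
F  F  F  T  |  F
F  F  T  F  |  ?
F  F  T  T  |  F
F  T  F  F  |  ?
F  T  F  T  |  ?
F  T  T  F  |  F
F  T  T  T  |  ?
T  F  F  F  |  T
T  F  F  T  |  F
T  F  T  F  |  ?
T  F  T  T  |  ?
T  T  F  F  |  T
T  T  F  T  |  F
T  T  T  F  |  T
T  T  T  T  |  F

Row A=F, B=F, C=T, D=F: (D <-> ~(A | ~(B ^ C))) = F, ((~((B ^ C) <-> (C & B)) ^ A) -> A) = F, so the formula = F.
Row A=F, B=T, C=F, D=F: (D <-> ~(A | ~(B ^ C))) = F, ((~((B ^ C) <-> (C & B)) ^ A) -> A) = F, so the formula = F.
Row A=F, B=T, C=F, D=T: (D <-> ~(A | ~(B ^ C))) = T, ((~((B ^ C) <-> (C & B)) ^ A) -> A) = F, so the formula = F.
Row A=F, B=T, C=T, D=T: (D <-> ~(A | ~(B ^ C))) = F, ((~((B ^ C) <-> (C & B)) ^ A) -> A) = F, so the formula = F.
Row A=T, B=F, C=T, D=F: (D <-> ~(A | ~(B ^ C))) = T, ((~((B ^ C) <-> (C & B)) ^ A) -> A) = T, so the formula = T.
Row A=T, B=F, C=T, D=T: (D <-> ~(A | ~(B ^ C))) = F, ((~((B ^ C) <-> (C & B)) ^ A) -> A) = T, so the formula = F.

F, F, F, F, T, F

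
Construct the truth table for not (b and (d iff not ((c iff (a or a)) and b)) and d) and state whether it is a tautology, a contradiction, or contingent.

a  b  c  d  |  (a or a)  (c iff (a or a))  ((c iff (a or a)) and b)  not ((c iff (a or a)) and b)  φ
0  0  0  0  |     0             1                     0                           1                1
0  0  0  1  |     0             1                     0                           1                1
0  0  1  0  |     0             0                     0                           1                1
0  0  1  1  |     0             0                     0                           1                1
0  1  0  0  |     0             1                     1                           0                1
0  1  0  1  |     0             1                     1                           0                1
0  1  1  0  |     0             0                     0                           1                1
0  1  1  1  |     0             0                     0                           1                0
1  0  0  0  |     1             0                     0                           1                1
1  0  0  1  |     1             0                     0                           1                1
1  0  1  0  |     1             1                     0                           1                1
1  0  1  1  |     1             1                     0                           1                1
1  1  0  0  |     1             0                     0                           1                1
1  1  0  1  |     1             0                     0                           1                0
1  1  1  0  |     1             1                     1                           0                1
1  1  1  1  |     1             1                     1                           0                1
14 of 16 rows are 1, so the formula is contingent.

contingent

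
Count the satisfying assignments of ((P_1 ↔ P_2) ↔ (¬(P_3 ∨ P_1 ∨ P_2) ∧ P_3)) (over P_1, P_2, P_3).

P_1 | P_2 | P_3 || (P_1 ↔ P_2) | (P_3 ∨ P_1 ∨ P_2) | ¬(P_3 ∨ P_1 ∨ P_2) | (¬(P_3 ∨ P_1 ∨ P_2) ∧ P_3) | φ
 1  |  1  |  1  ||      1      |         1         |         0          |             0              | 0
 1  |  1  |  0  ||      1      |         1         |         0          |             0              | 0
 1  |  0  |  1  ||      0      |         1         |         0          |             0              | 1
 1  |  0  |  0  ||      0      |         1         |         0          |             0              | 1
 0  |  1  |  1  ||      0      |         1         |         0          |             0              | 1
 0  |  1  |  0  ||      0      |         1         |         0          |             0              | 1
 0  |  0  |  1  ||      1      |         1         |         0          |             0              | 0
 0  |  0  |  0  ||      1      |         0         |         1          |             0              | 0
The formula is true on 4 of the 8 rows.

4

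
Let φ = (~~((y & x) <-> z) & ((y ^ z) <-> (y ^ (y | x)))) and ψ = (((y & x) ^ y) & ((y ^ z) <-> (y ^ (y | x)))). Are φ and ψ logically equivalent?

x | y | z | φ | ψ
- | - | - | - | -
T | T | T | T | F
T | T | F | F | F
T | F | T | F | F
T | F | F | F | F
F | T | T | F | T
F | T | F | F | F
F | F | T | F | F
F | F | F | T | F
The columns differ at x=T, y=T, z=T (φ=T, ψ=F), so they are not equivalent.

not equivalent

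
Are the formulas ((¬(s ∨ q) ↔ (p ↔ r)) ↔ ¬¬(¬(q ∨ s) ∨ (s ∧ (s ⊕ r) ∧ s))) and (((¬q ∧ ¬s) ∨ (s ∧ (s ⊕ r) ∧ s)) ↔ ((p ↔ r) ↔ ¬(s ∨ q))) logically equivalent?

p  q  r  s  |  φ  ψ
T  T  T  T  |  T  T
T  T  T  F  |  T  T
T  T  F  T  |  T  T
T  T  F  F  |  F  F
T  F  T  T  |  T  T
T  F  T  F  |  T  T
T  F  F  T  |  T  T
T  F  F  F  |  F  F
F  T  T  T  |  F  F
F  T  T  F  |  F  F
F  T  F  T  |  F  F
F  T  F  F  |  T  T
F  F  T  T  |  F  F
F  F  T  F  |  F  F
F  F  F  T  |  F  F
F  F  F  F  |  T  T
The columns for φ and ψ agree on every row, so they are logically equivalent.

equivalent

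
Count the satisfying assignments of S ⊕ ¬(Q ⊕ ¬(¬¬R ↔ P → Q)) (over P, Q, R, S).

P | Q | R | S | (S ⊕ ¬(Q ⊕ ¬(¬¬R ↔ (P → Q))))
- | - | - | - | -----------------------------
F | F | F | F |               F              
F | F | F | T |               T              
F | F | T | F |               T              
F | F | T | T |               F              
F | T | F | F |               T              
F | T | F | T |               F              
F | T | T | F |               F              
F | T | T | T |               T              
T | F | F | F |               T              
T | F | F | T |               F              
T | F | T | F |               F              
T | F | T | T |               T              
T | T | F | F |               T              
T | T | F | T |               F              
T | T | T | F |               F              
T | T | T | T |               T              
The formula is true on 8 of the 16 rows.

8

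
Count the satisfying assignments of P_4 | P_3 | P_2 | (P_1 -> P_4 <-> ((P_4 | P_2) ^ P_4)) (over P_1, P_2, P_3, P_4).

P_1  P_2  P_3  P_4     (P_3 | P_2)  (P_4 | (P_3 | P_2))  (P_1 -> P_4)  (P_4 | P_2)  ((P_4 | P_2) ^ P_4)  φ
 1    1    1    1           1                1                1             1                0           1
 1    1    1    0           1                1                0             1                1           1
 1    1    0    1           1                1                1             1                0           1
 1    1    0    0           1                1                0             1                1           1
 1    0    1    1           1                1                1             1                0           1
 1    0    1    0           1                1                0             0                0           1
 1    0    0    1           0                1                1             1                0           1
 1    0    0    0           0                0                0             0                0           1
 0    1    1    1           1                1                1             1                0           1
 0    1    1    0           1                1                1             1                1           1
 0    1    0    1           1                1                1             1                0           1
 0    1    0    0           1                1                1             1                1           1
 0    0    1    1           1                1                1             1                0           1
 0    0    1    0           1                1                1             0                0           1
 0    0    0    1           0                1                1             1                0           1
 0    0    0    0           0                0                1             0                0           0
The formula is true on 15 of the 16 rows.

15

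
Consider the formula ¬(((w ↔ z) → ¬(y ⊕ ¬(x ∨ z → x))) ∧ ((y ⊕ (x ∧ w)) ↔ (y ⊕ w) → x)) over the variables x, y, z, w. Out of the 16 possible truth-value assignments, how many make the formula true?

x | y | z | w | φ
- | - | - | - | -
T | T | T | T | T
T | T | T | F | F
T | T | F | T | T
T | T | F | F | T
T | F | T | T | F
T | F | T | F | T
T | F | F | T | F
T | F | F | F | T
F | T | T | T | F
F | T | T | F | T
F | T | F | T | F
F | T | F | F | T
F | F | T | T | T
F | F | T | F | T
F | F | F | T | F
F | F | F | F | T
The formula is true on 10 of the 16 rows.

10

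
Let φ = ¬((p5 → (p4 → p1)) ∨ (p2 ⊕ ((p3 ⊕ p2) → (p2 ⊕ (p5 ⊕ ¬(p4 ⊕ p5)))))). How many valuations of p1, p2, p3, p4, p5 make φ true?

3

p1 | p2 | p3 | p4 | p5 | φ
-- | -- | -- | -- | -- | -
F  | F  | F  | F  | F  | F
F  | F  | F  | F  | T  | F
F  | F  | F  | T  | F  | F
F  | F  | F  | T  | T  | F
F  | F  | T  | F  | F  | F
F  | F  | T  | F  | T  | F
F  | F  | T  | T  | F  | F
F  | F  | T  | T  | T  | T
F  | T  | F  | F  | F  | F
F  | T  | F  | F  | T  | F
F  | T  | F  | T  | F  | F
F  | T  | F  | T  | T  | T
F  | T  | T  | F  | F  | F
F  | T  | T  | F  | T  | F
F  | T  | T  | T  | F  | F
F  | T  | T  | T  | T  | T
T  | F  | F  | F  | F  | F
T  | F  | F  | F  | T  | F
T  | F  | F  | T  | F  | F
T  | F  | F  | T  | T  | F
T  | F  | T  | F  | F  | F
T  | F  | T  | F  | T  | F
T  | F  | T  | T  | F  | F
T  | F  | T  | T  | T  | F
T  | T  | F  | F  | F  | F
T  | T  | F  | F  | T  | F
T  | T  | F  | T  | F  | F
T  | T  | F  | T  | T  | F
T  | T  | T  | F  | F  | F
T  | T  | T  | F  | T  | F
T  | T  | T  | T  | F  | F
T  | T  | T  | T  | T  | F
The formula is true on 3 of the 32 rows.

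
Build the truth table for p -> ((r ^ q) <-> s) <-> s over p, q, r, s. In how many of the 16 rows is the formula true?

p  q  r  s  |  ((p -> ((r ^ q) <-> s)) <-> s)
T  T  T  T  |                F               
T  T  T  F  |                F               
T  T  F  T  |                T               
T  T  F  F  |                T               
T  F  T  T  |                T               
T  F  T  F  |                T               
T  F  F  T  |                F               
T  F  F  F  |                F               
F  T  T  T  |                T               
F  T  T  F  |                F               
F  T  F  T  |                T               
F  T  F  F  |                F               
F  F  T  T  |                T               
F  F  T  F  |                F               
F  F  F  T  |                T               
F  F  F  F  |                F               
The formula is true on 8 of the 16 rows.

8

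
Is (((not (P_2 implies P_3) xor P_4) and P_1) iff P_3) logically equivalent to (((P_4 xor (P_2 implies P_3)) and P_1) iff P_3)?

not equivalent

P_1 | P_2 | P_3 | P_4 || φ | ψ
 T  |  T  |  T  |  T  || T | F
 T  |  T  |  T  |  F  || F | T
 T  |  T  |  F  |  T  || T | F
 T  |  T  |  F  |  F  || F | T
 T  |  F  |  T  |  T  || T | F
 T  |  F  |  T  |  F  || F | T
 T  |  F  |  F  |  T  || F | T
 T  |  F  |  F  |  F  || T | F
 F  |  T  |  T  |  T  || F | F
 F  |  T  |  T  |  F  || F | F
 F  |  T  |  F  |  T  || T | T
 F  |  T  |  F  |  F  || T | T
 F  |  F  |  T  |  T  || F | F
 F  |  F  |  T  |  F  || F | F
 F  |  F  |  F  |  T  || T | T
 F  |  F  |  F  |  F  || T | T
The columns differ at P_1=T, P_2=T, P_3=T, P_4=T (φ=T, ψ=F), so they are not equivalent.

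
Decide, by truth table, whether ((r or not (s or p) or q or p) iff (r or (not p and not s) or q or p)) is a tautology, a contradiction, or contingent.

tautology

  p   |   q   |   r   |   s   || (s or p) | not (s or p) | not p | not s | (not p and not s) |   φ  
 True |  True |  True |  True ||   True   |    False     | False | False |       False       |  True
 True |  True |  True | False ||   True   |    False     | False |  True |       False       |  True
 True |  True | False |  True ||   True   |    False     | False | False |       False       |  True
 True |  True | False | False ||   True   |    False     | False |  True |       False       |  True
 True | False |  True |  True ||   True   |    False     | False | False |       False       |  True
 True | False |  True | False ||   True   |    False     | False |  True |       False       |  True
 True | False | False |  True ||   True   |    False     | False | False |       False       |  True
 True | False | False | False ||   True   |    False     | False |  True |       False       |  True
False |  True |  True |  True ||   True   |    False     |  True | False |       False       |  True
False |  True |  True | False ||  False   |     True     |  True |  True |        True       |  True
False |  True | False |  True ||   True   |    False     |  True | False |       False       |  True
False |  True | False | False ||  False   |     True     |  True |  True |        True       |  True
False | False |  True |  True ||   True   |    False     |  True | False |       False       |  True
False | False |  True | False ||  False   |     True     |  True |  True |        True       |  True
False | False | False |  True ||   True   |    False     |  True | False |       False       |  True
False | False | False | False ||  False   |     True     |  True |  True |        True       |  True
Every row is True, so the formula is a tautology.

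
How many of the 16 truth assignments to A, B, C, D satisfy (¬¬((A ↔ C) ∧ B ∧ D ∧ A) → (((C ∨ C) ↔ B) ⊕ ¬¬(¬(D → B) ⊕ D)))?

15

A | B | C | D || (A ↔ C) | ((A ↔ C) ∧ B ∧ D ∧ A) | ¬((A ↔ C) ∧ B ∧ D ∧ A) | ¬¬((A ↔ C) ∧ B ∧ D ∧ A) | (C ∨ C) | ((C ∨ C) ↔ B) | (D → B) | ¬(D → B) | (¬(D → B) ⊕ D) | ¬(¬(D → B) ⊕ D) | ¬¬(¬(D → B) ⊕ D) | φ
0 | 0 | 0 | 0 ||    1    |           0           |           1            |            0            |    0    |       1       |    1    |    0     |       0        |        1        |        0         | 1
0 | 0 | 0 | 1 ||    1    |           0           |           1            |            0            |    0    |       1       |    0    |    1     |       0        |        1        |        0         | 1
0 | 0 | 1 | 0 ||    0    |           0           |           1            |            0            |    1    |       0       |    1    |    0     |       0        |        1        |        0         | 1
0 | 0 | 1 | 1 ||    0    |           0           |           1            |            0            |    1    |       0       |    0    |    1     |       0        |        1        |        0         | 1
0 | 1 | 0 | 0 ||    1    |           0           |           1            |            0            |    0    |       0       |    1    |    0     |       0        |        1        |        0         | 1
0 | 1 | 0 | 1 ||    1    |           0           |           1            |            0            |    0    |       0       |    1    |    0     |       1        |        0        |        1         | 1
0 | 1 | 1 | 0 ||    0    |           0           |           1            |            0            |    1    |       1       |    1    |    0     |       0        |        1        |        0         | 1
0 | 1 | 1 | 1 ||    0    |           0           |           1            |            0            |    1    |       1       |    1    |    0     |       1        |        0        |        1         | 1
1 | 0 | 0 | 0 ||    0    |           0           |           1            |            0            |    0    |       1       |    1    |    0     |       0        |        1        |        0         | 1
1 | 0 | 0 | 1 ||    0    |           0           |           1            |            0            |    0    |       1       |    0    |    1     |       0        |        1        |        0         | 1
1 | 0 | 1 | 0 ||    1    |           0           |           1            |            0            |    1    |       0       |    1    |    0     |       0        |        1        |        0         | 1
1 | 0 | 1 | 1 ||    1    |           0           |           1            |            0            |    1    |       0       |    0    |    1     |       0        |        1        |        0         | 1
1 | 1 | 0 | 0 ||    0    |           0           |           1            |            0            |    0    |       0       |    1    |    0     |       0        |        1        |        0         | 1
1 | 1 | 0 | 1 ||    0    |           0           |           1            |            0            |    0    |       0       |    1    |    0     |       1        |        0        |        1         | 1
1 | 1 | 1 | 0 ||    1    |           0           |           1            |            0            |    1    |       1       |    1    |    0     |       0        |        1        |        0         | 1
1 | 1 | 1 | 1 ||    1    |           1           |           0            |            1            |    1    |       1       |    1    |    0     |       1        |        0        |        1         | 0
The formula is true on 15 of the 16 rows.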